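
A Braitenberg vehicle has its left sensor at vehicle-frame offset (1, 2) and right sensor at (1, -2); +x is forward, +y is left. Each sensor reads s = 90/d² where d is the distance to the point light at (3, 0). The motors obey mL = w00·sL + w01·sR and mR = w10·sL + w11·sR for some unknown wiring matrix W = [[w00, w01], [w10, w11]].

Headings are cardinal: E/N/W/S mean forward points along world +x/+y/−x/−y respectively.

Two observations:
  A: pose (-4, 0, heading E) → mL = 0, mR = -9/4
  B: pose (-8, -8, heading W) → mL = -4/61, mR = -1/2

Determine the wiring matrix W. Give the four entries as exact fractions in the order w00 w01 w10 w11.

1/2 -1/2 0 -1

obs A: pose=(-4,0,E) → sL=9/4, sR=9/4, mL=0, mR=-9/4
obs B: pose=(-8,-8,W) → sL=45/122, sR=1/2, mL=-4/61, mR=-1/2
sensor matrix S = [[9/4, 9/4], [45/122, 1/2]]; det S = 18/61
solve [mL_A; mL_B] = S·[w00; w01] and [mR_A; mR_B] = S·[w10; w11]:
  w00 = 1/2, w01 = -1/2, w10 = 0, w11 = -1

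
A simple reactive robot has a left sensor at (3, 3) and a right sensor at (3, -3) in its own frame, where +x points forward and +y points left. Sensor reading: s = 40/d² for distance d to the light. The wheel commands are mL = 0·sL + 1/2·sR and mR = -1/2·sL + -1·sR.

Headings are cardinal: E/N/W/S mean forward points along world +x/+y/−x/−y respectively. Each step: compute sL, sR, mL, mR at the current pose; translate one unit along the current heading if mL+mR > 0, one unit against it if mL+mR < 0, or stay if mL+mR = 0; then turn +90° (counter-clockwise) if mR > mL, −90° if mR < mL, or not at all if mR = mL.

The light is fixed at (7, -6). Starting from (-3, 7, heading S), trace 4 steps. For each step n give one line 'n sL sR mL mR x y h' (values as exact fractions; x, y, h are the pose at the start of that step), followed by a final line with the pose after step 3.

0 40/149 40/269 20/269 -11340/40081 -3 7 S
1 4/29 20/229 10/229 -1038/6641 -3 8 W
2 40/433 8/65 4/65 -4764/28145 -2 8 N
3 10/73 5/17 5/34 -450/1241 -2 7 E
final -3 7 S

n=0: pose=(-3,7,S); sL=40/149, sR=40/269; mL=20/269, mR=-11340/40081; mL+mR=-8360/40081 → advance -1; mR−mL=-14320/40081 → turn -1·90°
n=1: pose=(-3,8,W); sL=4/29, sR=20/229; mL=10/229, mR=-1038/6641; mL+mR=-748/6641 → advance -1; mR−mL=-1328/6641 → turn -1·90°
n=2: pose=(-2,8,N); sL=40/433, sR=8/65; mL=4/65, mR=-4764/28145; mL+mR=-3032/28145 → advance -1; mR−mL=-6496/28145 → turn -1·90°
n=3: pose=(-2,7,E); sL=10/73, sR=5/17; mL=5/34, mR=-450/1241; mL+mR=-535/2482 → advance -1; mR−mL=-1265/2482 → turn -1·90°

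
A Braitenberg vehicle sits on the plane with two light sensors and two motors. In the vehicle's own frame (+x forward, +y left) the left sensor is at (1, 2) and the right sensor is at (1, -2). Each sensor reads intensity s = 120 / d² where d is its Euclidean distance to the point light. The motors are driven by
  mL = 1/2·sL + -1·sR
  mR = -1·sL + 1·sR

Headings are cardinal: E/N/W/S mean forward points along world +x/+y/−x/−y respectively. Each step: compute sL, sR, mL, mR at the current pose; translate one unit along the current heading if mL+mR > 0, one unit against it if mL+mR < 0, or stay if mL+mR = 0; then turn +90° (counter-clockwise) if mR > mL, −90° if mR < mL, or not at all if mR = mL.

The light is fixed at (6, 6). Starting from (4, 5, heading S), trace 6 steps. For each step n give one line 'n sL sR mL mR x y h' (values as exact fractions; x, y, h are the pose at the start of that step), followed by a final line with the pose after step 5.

n=0: pose=(4,5,S); sL=30, sR=6; mL=9, mR=-24; mL+mR=-15 → advance -1; mR−mL=-33 → turn -1·90°
n=1: pose=(4,6,W); sL=120/13, sR=120/13; mL=-60/13, mR=0; mL+mR=-60/13 → advance -1; mR−mL=60/13 → turn +1·90°
n=2: pose=(5,6,S); sL=60, sR=12; mL=18, mR=-48; mL+mR=-30 → advance -1; mR−mL=-66 → turn -1·90°
n=3: pose=(5,7,W); sL=24, sR=120/13; mL=36/13, mR=-192/13; mL+mR=-12 → advance -1; mR−mL=-228/13 → turn -1·90°
n=4: pose=(6,7,N); sL=15, sR=15; mL=-15/2, mR=0; mL+mR=-15/2 → advance -1; mR−mL=15/2 → turn +1·90°
n=5: pose=(6,6,W); sL=24, sR=24; mL=-12, mR=0; mL+mR=-12 → advance -1; mR−mL=12 → turn +1·90°

0 30 6 9 -24 4 5 S
1 120/13 120/13 -60/13 0 4 6 W
2 60 12 18 -48 5 6 S
3 24 120/13 36/13 -192/13 5 7 W
4 15 15 -15/2 0 6 7 N
5 24 24 -12 0 6 6 W
final 7 6 S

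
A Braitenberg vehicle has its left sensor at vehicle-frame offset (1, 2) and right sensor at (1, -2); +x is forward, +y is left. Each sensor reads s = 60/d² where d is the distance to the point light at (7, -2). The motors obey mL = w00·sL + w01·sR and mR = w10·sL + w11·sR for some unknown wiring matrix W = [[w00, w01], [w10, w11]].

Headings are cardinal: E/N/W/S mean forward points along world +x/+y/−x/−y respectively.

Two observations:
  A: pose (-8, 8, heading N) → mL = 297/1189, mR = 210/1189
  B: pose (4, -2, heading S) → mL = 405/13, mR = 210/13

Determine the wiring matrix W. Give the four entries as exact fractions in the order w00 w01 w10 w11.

obs A: pose=(-8,8,N) → sL=6/41, sR=6/29, mL=297/1189, mR=210/1189
obs B: pose=(4,-2,S) → sL=30, sR=30/13, mL=405/13, mR=210/13
sensor matrix S = [[6/41, 6/29], [30, 30/13]]; det S = -90720/15457
solve [mL_A; mL_B] = S·[w00; w01] and [mR_A; mR_B] = S·[w10; w11]:
  w00 = 1, w01 = 1/2, w10 = 1/2, w11 = 1/2

1 1/2 1/2 1/2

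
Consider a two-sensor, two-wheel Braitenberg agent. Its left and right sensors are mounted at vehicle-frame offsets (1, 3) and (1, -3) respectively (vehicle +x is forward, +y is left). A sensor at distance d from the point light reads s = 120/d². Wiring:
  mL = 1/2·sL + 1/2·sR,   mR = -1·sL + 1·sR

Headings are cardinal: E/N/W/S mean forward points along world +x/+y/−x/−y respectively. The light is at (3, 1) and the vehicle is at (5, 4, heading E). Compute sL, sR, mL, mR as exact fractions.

left sensor world pos  = (6, 7); dL² = 45
right sensor world pos = (6, 1); dR² = 9
sL = 120/45 = 8/3
sR = 120/9 = 40/3
mL = 1/2·sL + 1/2·sR = 8
mR = -1·sL + 1·sR = 32/3

8/3 40/3 8 32/3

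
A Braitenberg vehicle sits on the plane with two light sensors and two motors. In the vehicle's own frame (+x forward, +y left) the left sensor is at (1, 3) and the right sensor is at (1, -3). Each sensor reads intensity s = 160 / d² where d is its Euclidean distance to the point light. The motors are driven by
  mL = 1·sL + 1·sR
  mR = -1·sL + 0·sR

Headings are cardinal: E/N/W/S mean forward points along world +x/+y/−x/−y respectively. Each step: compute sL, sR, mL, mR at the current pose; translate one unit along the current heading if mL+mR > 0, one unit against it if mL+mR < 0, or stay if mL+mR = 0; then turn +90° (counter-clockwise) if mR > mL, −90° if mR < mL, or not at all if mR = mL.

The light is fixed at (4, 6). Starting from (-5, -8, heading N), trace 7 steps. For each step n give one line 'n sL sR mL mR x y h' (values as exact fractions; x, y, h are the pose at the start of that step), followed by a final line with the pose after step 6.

0 160/313 32/41 16576/12833 -160/313 -5 -8 N
1 40/41 1/2 121/82 -40/41 -5 -7 E
2 160/221 160/317 86080/70057 -160/221 -4 -7 S
3 16/37 80/101 4576/3737 -16/37 -4 -8 W
4 160/313 32/41 16576/12833 -160/313 -5 -8 N
5 40/41 1/2 121/82 -40/41 -5 -7 E
6 160/221 160/317 86080/70057 -160/221 -4 -7 S
final -4 -8 W

n=0: pose=(-5,-8,N); sL=160/313, sR=32/41; mL=16576/12833, mR=-160/313; mL+mR=32/41 → advance +1; mR−mL=-23136/12833 → turn -1·90°
n=1: pose=(-5,-7,E); sL=40/41, sR=1/2; mL=121/82, mR=-40/41; mL+mR=1/2 → advance +1; mR−mL=-201/82 → turn -1·90°
n=2: pose=(-4,-7,S); sL=160/221, sR=160/317; mL=86080/70057, mR=-160/221; mL+mR=160/317 → advance +1; mR−mL=-136800/70057 → turn -1·90°
n=3: pose=(-4,-8,W); sL=16/37, sR=80/101; mL=4576/3737, mR=-16/37; mL+mR=80/101 → advance +1; mR−mL=-6192/3737 → turn -1·90°
n=4: pose=(-5,-8,N); sL=160/313, sR=32/41; mL=16576/12833, mR=-160/313; mL+mR=32/41 → advance +1; mR−mL=-23136/12833 → turn -1·90°
n=5: pose=(-5,-7,E); sL=40/41, sR=1/2; mL=121/82, mR=-40/41; mL+mR=1/2 → advance +1; mR−mL=-201/82 → turn -1·90°
n=6: pose=(-4,-7,S); sL=160/221, sR=160/317; mL=86080/70057, mR=-160/221; mL+mR=160/317 → advance +1; mR−mL=-136800/70057 → turn -1·90°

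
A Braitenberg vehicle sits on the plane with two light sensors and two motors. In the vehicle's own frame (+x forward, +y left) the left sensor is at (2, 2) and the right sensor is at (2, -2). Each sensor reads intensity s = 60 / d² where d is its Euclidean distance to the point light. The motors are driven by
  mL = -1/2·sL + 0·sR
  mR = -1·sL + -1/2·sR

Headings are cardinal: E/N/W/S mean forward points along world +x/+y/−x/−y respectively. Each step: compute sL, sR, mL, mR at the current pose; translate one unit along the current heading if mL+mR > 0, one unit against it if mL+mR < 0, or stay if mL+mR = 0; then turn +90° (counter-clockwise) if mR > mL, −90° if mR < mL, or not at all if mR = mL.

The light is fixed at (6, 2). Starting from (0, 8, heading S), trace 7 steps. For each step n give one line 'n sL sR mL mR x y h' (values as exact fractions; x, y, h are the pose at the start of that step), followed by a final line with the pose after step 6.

0 15/8 3/4 -15/16 -9/4 0 8 S
1 60/89 12/29 -30/89 -2274/2581 0 9 W
2 6/13 2/3 -3/13 -31/39 1 9 N
3 60/73 12/5 -30/73 -738/365 1 8 E
4 15/8 3/4 -15/16 -9/4 0 8 S
5 60/89 12/29 -30/89 -2274/2581 0 9 W
6 6/13 2/3 -3/13 -31/39 1 9 N
final 1 8 E

n=0: pose=(0,8,S); sL=15/8, sR=3/4; mL=-15/16, mR=-9/4; mL+mR=-51/16 → advance -1; mR−mL=-21/16 → turn -1·90°
n=1: pose=(0,9,W); sL=60/89, sR=12/29; mL=-30/89, mR=-2274/2581; mL+mR=-3144/2581 → advance -1; mR−mL=-1404/2581 → turn -1·90°
n=2: pose=(1,9,N); sL=6/13, sR=2/3; mL=-3/13, mR=-31/39; mL+mR=-40/39 → advance -1; mR−mL=-22/39 → turn -1·90°
n=3: pose=(1,8,E); sL=60/73, sR=12/5; mL=-30/73, mR=-738/365; mL+mR=-888/365 → advance -1; mR−mL=-588/365 → turn -1·90°
n=4: pose=(0,8,S); sL=15/8, sR=3/4; mL=-15/16, mR=-9/4; mL+mR=-51/16 → advance -1; mR−mL=-21/16 → turn -1·90°
n=5: pose=(0,9,W); sL=60/89, sR=12/29; mL=-30/89, mR=-2274/2581; mL+mR=-3144/2581 → advance -1; mR−mL=-1404/2581 → turn -1·90°
n=6: pose=(1,9,N); sL=6/13, sR=2/3; mL=-3/13, mR=-31/39; mL+mR=-40/39 → advance -1; mR−mL=-22/39 → turn -1·90°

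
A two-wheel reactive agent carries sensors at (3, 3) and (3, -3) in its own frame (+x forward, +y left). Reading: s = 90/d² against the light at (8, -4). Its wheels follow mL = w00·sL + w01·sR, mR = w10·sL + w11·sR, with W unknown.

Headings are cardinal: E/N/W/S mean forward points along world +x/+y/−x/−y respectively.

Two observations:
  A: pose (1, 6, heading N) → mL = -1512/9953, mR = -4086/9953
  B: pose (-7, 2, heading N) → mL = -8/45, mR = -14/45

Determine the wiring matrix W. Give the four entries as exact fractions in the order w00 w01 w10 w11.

1 -1 -1/2 -1/2

obs A: pose=(1,6,N) → sL=90/269, sR=18/37, mL=-1512/9953, mR=-4086/9953
obs B: pose=(-7,2,N) → sL=2/9, sR=2/5, mL=-8/45, mR=-14/45
sensor matrix S = [[90/269, 18/37], [2/9, 2/5]]; det S = 256/9953
solve [mL_A; mL_B] = S·[w00; w01] and [mR_A; mR_B] = S·[w10; w11]:
  w00 = 1, w01 = -1, w10 = -1/2, w11 = -1/2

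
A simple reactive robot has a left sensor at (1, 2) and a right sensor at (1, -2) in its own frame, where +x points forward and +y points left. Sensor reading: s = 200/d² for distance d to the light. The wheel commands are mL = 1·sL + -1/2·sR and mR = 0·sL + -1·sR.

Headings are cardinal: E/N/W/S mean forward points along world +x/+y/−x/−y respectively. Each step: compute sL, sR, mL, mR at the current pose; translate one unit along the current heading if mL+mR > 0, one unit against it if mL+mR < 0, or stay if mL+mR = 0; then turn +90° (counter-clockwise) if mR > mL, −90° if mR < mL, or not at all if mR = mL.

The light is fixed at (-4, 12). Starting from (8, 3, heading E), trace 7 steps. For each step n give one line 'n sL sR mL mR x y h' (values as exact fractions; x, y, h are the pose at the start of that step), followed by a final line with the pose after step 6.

n=0: pose=(8,3,E); sL=100/109, sR=20/29; mL=1810/3161, mR=-20/29; mL+mR=-370/3161 → advance -1; mR−mL=-3990/3161 → turn -1·90°
n=1: pose=(7,3,S); sL=200/269, sR=200/181; mL=9300/48689, mR=-200/181; mL+mR=-44500/48689 → advance -1; mR−mL=-63100/48689 → turn -1·90°
n=2: pose=(7,4,W); sL=1, sR=25/17; mL=9/34, mR=-25/17; mL+mR=-41/34 → advance -1; mR−mL=-59/34 → turn -1·90°
n=3: pose=(8,4,N); sL=200/149, sR=40/49; mL=6820/7301, mR=-40/49; mL+mR=860/7301 → advance +1; mR−mL=-12780/7301 → turn -1·90°
n=4: pose=(8,5,E); sL=100/97, sR=4/5; mL=306/485, mR=-4/5; mL+mR=-82/485 → advance -1; mR−mL=-694/485 → turn -1·90°
n=5: pose=(7,5,S); sL=200/233, sR=40/29; mL=1140/6757, mR=-40/29; mL+mR=-8180/6757 → advance -1; mR−mL=-10460/6757 → turn -1·90°
n=6: pose=(7,6,W); sL=50/41, sR=50/29; mL=425/1189, mR=-50/29; mL+mR=-1625/1189 → advance -1; mR−mL=-2475/1189 → turn -1·90°

0 100/109 20/29 1810/3161 -20/29 8 3 E
1 200/269 200/181 9300/48689 -200/181 7 3 S
2 1 25/17 9/34 -25/17 7 4 W
3 200/149 40/49 6820/7301 -40/49 8 4 N
4 100/97 4/5 306/485 -4/5 8 5 E
5 200/233 40/29 1140/6757 -40/29 7 5 S
6 50/41 50/29 425/1189 -50/29 7 6 W
final 8 6 N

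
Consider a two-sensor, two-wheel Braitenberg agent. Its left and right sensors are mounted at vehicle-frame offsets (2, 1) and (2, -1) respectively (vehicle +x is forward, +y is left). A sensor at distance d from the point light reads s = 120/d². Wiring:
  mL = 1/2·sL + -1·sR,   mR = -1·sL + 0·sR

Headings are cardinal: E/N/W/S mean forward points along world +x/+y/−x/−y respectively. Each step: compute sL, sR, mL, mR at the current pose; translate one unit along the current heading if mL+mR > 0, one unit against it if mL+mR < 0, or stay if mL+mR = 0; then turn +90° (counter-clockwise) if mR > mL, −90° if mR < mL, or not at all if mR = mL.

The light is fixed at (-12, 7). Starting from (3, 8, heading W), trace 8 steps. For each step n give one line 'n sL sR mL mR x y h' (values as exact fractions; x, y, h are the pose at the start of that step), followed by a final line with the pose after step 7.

0 120/169 120/173 -9900/29237 -120/169 3 8 W
1 20/39 60/149 -850/5811 -20/39 4 8 N
2 24/65 24/65 -12/65 -24/65 4 7 E
3 6/13 3/5 -24/65 -6/13 3 7 S
4 120/169 120/173 -9900/29237 -120/169 3 8 W
5 20/39 60/149 -850/5811 -20/39 4 8 N
6 24/65 24/65 -12/65 -24/65 4 7 E
7 6/13 3/5 -24/65 -6/13 3 7 S
final 3 8 W

n=0: pose=(3,8,W); sL=120/169, sR=120/173; mL=-9900/29237, mR=-120/169; mL+mR=-30660/29237 → advance -1; mR−mL=-10860/29237 → turn -1·90°
n=1: pose=(4,8,N); sL=20/39, sR=60/149; mL=-850/5811, mR=-20/39; mL+mR=-3830/5811 → advance -1; mR−mL=-710/1937 → turn -1·90°
n=2: pose=(4,7,E); sL=24/65, sR=24/65; mL=-12/65, mR=-24/65; mL+mR=-36/65 → advance -1; mR−mL=-12/65 → turn -1·90°
n=3: pose=(3,7,S); sL=6/13, sR=3/5; mL=-24/65, mR=-6/13; mL+mR=-54/65 → advance -1; mR−mL=-6/65 → turn -1·90°
n=4: pose=(3,8,W); sL=120/169, sR=120/173; mL=-9900/29237, mR=-120/169; mL+mR=-30660/29237 → advance -1; mR−mL=-10860/29237 → turn -1·90°
n=5: pose=(4,8,N); sL=20/39, sR=60/149; mL=-850/5811, mR=-20/39; mL+mR=-3830/5811 → advance -1; mR−mL=-710/1937 → turn -1·90°
n=6: pose=(4,7,E); sL=24/65, sR=24/65; mL=-12/65, mR=-24/65; mL+mR=-36/65 → advance -1; mR−mL=-12/65 → turn -1·90°
n=7: pose=(3,7,S); sL=6/13, sR=3/5; mL=-24/65, mR=-6/13; mL+mR=-54/65 → advance -1; mR−mL=-6/65 → turn -1·90°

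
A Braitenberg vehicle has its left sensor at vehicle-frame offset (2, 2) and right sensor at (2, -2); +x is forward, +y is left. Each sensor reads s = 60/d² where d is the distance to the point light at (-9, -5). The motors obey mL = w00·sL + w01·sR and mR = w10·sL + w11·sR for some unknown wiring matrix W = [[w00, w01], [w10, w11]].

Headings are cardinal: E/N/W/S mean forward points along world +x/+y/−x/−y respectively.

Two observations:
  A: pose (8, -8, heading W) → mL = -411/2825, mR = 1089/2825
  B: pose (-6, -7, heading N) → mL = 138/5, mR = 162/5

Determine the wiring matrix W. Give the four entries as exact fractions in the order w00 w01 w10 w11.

1/2 -1 1/2 1

obs A: pose=(8,-8,W) → sL=6/25, sR=30/113, mL=-411/2825, mR=1089/2825
obs B: pose=(-6,-7,N) → sL=60, sR=12/5, mL=138/5, mR=162/5
sensor matrix S = [[6/25, 30/113], [60, 12/5]]; det S = -216864/14125
solve [mL_A; mL_B] = S·[w00; w01] and [mR_A; mR_B] = S·[w10; w11]:
  w00 = 1/2, w01 = -1, w10 = 1/2, w11 = 1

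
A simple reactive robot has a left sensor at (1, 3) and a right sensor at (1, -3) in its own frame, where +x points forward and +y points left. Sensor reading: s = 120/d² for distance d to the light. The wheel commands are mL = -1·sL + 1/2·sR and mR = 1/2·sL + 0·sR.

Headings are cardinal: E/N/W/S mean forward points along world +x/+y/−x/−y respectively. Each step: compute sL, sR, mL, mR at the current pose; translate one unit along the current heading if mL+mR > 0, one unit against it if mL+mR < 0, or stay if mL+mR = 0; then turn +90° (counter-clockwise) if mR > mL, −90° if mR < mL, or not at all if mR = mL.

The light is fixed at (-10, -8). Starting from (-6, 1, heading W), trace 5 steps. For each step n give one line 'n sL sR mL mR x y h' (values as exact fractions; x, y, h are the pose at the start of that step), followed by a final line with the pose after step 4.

n=0: pose=(-6,1,W); sL=8/3, sR=40/51; mL=-116/51, mR=4/3; mL+mR=-16/17 → advance -1; mR−mL=184/51 → turn +1·90°
n=1: pose=(-5,1,S); sL=15/16, sR=30/17; mL=-15/272, mR=15/32; mL+mR=225/544 → advance +1; mR−mL=285/544 → turn +1·90°
n=2: pose=(-5,0,E); sL=120/157, sR=120/61; mL=2100/9577, mR=60/157; mL+mR=5760/9577 → advance +1; mR−mL=1560/9577 → turn +1·90°
n=3: pose=(-4,0,N); sL=4/3, sR=20/27; mL=-26/27, mR=2/3; mL+mR=-8/27 → advance -1; mR−mL=44/27 → turn +1·90°
n=4: pose=(-4,-1,W); sL=120/41, sR=24/25; mL=-2508/1025, mR=60/41; mL+mR=-1008/1025 → advance -1; mR−mL=4008/1025 → turn +1·90°

0 8/3 40/51 -116/51 4/3 -6 1 W
1 15/16 30/17 -15/272 15/32 -5 1 S
2 120/157 120/61 2100/9577 60/157 -5 0 E
3 4/3 20/27 -26/27 2/3 -4 0 N
4 120/41 24/25 -2508/1025 60/41 -4 -1 W
final -3 -1 S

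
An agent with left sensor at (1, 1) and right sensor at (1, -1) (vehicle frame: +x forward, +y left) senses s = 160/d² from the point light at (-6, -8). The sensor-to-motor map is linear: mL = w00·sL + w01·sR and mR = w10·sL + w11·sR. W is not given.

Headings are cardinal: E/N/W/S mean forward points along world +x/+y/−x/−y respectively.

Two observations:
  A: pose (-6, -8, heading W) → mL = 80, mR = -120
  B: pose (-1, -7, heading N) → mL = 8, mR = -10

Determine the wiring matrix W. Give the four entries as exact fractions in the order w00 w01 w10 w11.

obs A: pose=(-6,-8,W) → sL=80, sR=80, mL=80, mR=-120
obs B: pose=(-1,-7,N) → sL=8, sR=4, mL=8, mR=-10
sensor matrix S = [[80, 80], [8, 4]]; det S = -320
solve [mL_A; mL_B] = S·[w00; w01] and [mR_A; mR_B] = S·[w10; w11]:
  w00 = 1, w01 = 0, w10 = -1, w11 = -1/2

1 0 -1 -1/2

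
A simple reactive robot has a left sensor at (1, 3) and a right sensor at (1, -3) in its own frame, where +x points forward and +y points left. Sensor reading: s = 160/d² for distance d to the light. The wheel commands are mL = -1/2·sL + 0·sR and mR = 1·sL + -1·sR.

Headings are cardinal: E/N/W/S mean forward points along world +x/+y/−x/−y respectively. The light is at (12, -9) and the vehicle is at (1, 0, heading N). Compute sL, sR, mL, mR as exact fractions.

20/37 40/41 -10/37 -660/1517

left sensor world pos  = (-2, 1); dL² = 296
right sensor world pos = (4, 1); dR² = 164
sL = 160/296 = 20/37
sR = 160/164 = 40/41
mL = -1/2·sL + 0·sR = -10/37
mR = 1·sL + -1·sR = -660/1517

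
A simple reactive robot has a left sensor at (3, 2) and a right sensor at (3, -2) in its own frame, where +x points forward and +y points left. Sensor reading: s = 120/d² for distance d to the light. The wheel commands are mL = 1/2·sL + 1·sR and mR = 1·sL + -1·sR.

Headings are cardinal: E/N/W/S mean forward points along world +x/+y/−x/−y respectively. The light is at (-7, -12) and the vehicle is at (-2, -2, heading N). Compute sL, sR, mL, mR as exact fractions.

left sensor world pos  = (-4, 1); dL² = 178
right sensor world pos = (0, 1); dR² = 218
sL = 120/178 = 60/89
sR = 120/218 = 60/109
mL = 1/2·sL + 1·sR = 8610/9701
mR = 1·sL + -1·sR = 1200/9701

60/89 60/109 8610/9701 1200/9701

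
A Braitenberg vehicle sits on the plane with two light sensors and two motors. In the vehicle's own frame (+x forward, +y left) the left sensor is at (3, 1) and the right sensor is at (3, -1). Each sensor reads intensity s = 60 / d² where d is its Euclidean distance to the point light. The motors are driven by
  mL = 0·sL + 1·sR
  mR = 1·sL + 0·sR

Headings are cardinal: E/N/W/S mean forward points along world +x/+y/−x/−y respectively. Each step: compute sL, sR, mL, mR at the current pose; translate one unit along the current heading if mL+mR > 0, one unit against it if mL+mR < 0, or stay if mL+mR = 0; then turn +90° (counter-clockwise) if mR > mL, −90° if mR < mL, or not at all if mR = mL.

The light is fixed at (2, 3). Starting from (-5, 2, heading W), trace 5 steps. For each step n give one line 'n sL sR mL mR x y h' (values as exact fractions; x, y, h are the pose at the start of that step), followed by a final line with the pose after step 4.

n=0: pose=(-5,2,W); sL=15/26, sR=3/5; mL=3/5, mR=15/26; mL+mR=153/130 → advance +1; mR−mL=-3/130 → turn -1·90°
n=1: pose=(-6,2,N); sL=12/17, sR=60/53; mL=60/53, mR=12/17; mL+mR=1656/901 → advance +1; mR−mL=-384/901 → turn -1·90°
n=2: pose=(-6,3,E); sL=30/13, sR=30/13; mL=30/13, mR=30/13; mL+mR=60/13 → advance +1; mR−mL=0 → turn +0·90°
n=3: pose=(-5,3,E); sL=60/17, sR=60/17; mL=60/17, mR=60/17; mL+mR=120/17 → advance +1; mR−mL=0 → turn +0·90°
n=4: pose=(-4,3,E); sL=6, sR=6; mL=6, mR=6; mL+mR=12 → advance +1; mR−mL=0 → turn +0·90°

0 15/26 3/5 3/5 15/26 -5 2 W
1 12/17 60/53 60/53 12/17 -6 2 N
2 30/13 30/13 30/13 30/13 -6 3 E
3 60/17 60/17 60/17 60/17 -5 3 E
4 6 6 6 6 -4 3 E
final -3 3 E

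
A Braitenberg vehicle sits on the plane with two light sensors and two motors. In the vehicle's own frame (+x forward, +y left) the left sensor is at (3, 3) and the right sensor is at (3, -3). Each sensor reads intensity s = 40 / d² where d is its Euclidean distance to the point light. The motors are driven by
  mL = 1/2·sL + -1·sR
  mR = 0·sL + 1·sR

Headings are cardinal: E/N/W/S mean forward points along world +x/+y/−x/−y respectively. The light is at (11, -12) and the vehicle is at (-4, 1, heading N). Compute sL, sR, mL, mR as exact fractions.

2/29 1/10 -19/290 1/10

left sensor world pos  = (-7, 4); dL² = 580
right sensor world pos = (-1, 4); dR² = 400
sL = 40/580 = 2/29
sR = 40/400 = 1/10
mL = 1/2·sL + -1·sR = -19/290
mR = 0·sL + 1·sR = 1/10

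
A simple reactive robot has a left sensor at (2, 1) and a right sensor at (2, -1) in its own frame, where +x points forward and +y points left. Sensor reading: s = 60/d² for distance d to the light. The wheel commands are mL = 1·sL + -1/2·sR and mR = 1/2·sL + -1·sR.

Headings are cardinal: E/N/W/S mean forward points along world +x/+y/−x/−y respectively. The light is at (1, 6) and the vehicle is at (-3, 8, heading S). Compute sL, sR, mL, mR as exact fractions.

left sensor world pos  = (-2, 6); dL² = 9
right sensor world pos = (-4, 6); dR² = 25
sL = 60/9 = 20/3
sR = 60/25 = 12/5
mL = 1·sL + -1/2·sR = 82/15
mR = 1/2·sL + -1·sR = 14/15

20/3 12/5 82/15 14/15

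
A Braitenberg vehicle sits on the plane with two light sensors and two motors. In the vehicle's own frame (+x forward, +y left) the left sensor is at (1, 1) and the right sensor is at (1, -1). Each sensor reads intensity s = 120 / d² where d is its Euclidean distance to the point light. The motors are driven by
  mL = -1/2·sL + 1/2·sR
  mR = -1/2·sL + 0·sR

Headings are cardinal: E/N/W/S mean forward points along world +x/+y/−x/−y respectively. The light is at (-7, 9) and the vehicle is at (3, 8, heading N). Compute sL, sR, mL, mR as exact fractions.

left sensor world pos  = (2, 9); dL² = 81
right sensor world pos = (4, 9); dR² = 121
sL = 120/81 = 40/27
sR = 120/121 = 120/121
mL = -1/2·sL + 1/2·sR = -800/3267
mR = -1/2·sL + 0·sR = -20/27

40/27 120/121 -800/3267 -20/27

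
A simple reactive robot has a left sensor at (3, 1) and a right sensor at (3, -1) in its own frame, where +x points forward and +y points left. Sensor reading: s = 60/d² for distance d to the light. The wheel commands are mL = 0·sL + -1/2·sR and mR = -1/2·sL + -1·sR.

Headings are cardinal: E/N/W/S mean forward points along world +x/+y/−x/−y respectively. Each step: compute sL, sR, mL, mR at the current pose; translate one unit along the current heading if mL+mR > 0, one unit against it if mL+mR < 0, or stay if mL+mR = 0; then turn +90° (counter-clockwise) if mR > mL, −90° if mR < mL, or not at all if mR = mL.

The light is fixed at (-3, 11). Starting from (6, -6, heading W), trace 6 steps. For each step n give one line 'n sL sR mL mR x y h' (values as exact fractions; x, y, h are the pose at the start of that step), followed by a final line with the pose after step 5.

0 1/6 15/73 -15/146 -253/876 6 -6 W
1 60/277 60/317 -30/317 -26130/87809 7 -6 N
2 30/229 6/53 -3/53 -2169/12137 7 -7 E
3 60/541 12/101 -6/101 -9522/54641 6 -7 S
4 1/6 15/73 -15/146 -253/876 6 -6 W
5 60/277 60/317 -30/317 -26130/87809 7 -6 N
final 7 -7 E

n=0: pose=(6,-6,W); sL=1/6, sR=15/73; mL=-15/146, mR=-253/876; mL+mR=-343/876 → advance -1; mR−mL=-163/876 → turn -1·90°
n=1: pose=(7,-6,N); sL=60/277, sR=60/317; mL=-30/317, mR=-26130/87809; mL+mR=-34440/87809 → advance -1; mR−mL=-17820/87809 → turn -1·90°
n=2: pose=(7,-7,E); sL=30/229, sR=6/53; mL=-3/53, mR=-2169/12137; mL+mR=-2856/12137 → advance -1; mR−mL=-1482/12137 → turn -1·90°
n=3: pose=(6,-7,S); sL=60/541, sR=12/101; mL=-6/101, mR=-9522/54641; mL+mR=-12768/54641 → advance -1; mR−mL=-6276/54641 → turn -1·90°
n=4: pose=(6,-6,W); sL=1/6, sR=15/73; mL=-15/146, mR=-253/876; mL+mR=-343/876 → advance -1; mR−mL=-163/876 → turn -1·90°
n=5: pose=(7,-6,N); sL=60/277, sR=60/317; mL=-30/317, mR=-26130/87809; mL+mR=-34440/87809 → advance -1; mR−mL=-17820/87809 → turn -1·90°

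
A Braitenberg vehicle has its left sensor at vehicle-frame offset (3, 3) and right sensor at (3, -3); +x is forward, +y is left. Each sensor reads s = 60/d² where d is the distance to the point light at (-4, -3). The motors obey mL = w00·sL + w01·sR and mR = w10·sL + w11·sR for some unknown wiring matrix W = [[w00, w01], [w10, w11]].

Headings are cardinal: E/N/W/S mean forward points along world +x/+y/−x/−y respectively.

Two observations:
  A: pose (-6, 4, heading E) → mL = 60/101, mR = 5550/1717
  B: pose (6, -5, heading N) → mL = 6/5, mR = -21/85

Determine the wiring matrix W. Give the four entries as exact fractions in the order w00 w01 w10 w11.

obs A: pose=(-6,4,E) → sL=60/101, sR=60/17, mL=60/101, mR=5550/1717
obs B: pose=(6,-5,N) → sL=6/5, sR=6/17, mL=6/5, mR=-21/85
sensor matrix S = [[60/101, 60/17], [6/5, 6/17]]; det S = -6912/1717
solve [mL_A; mL_B] = S·[w00; w01] and [mR_A; mR_B] = S·[w10; w11]:
  w00 = 1, w01 = 0, w10 = -1/2, w11 = 1

1 0 -1/2 1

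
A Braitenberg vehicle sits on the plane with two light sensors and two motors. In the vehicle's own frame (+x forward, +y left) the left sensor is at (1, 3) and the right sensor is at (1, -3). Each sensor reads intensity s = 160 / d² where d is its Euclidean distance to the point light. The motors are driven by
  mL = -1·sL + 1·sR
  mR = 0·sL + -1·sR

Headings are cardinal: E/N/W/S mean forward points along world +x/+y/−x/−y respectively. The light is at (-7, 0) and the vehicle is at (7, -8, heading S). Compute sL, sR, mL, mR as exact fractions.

left sensor world pos  = (10, -9); dL² = 370
right sensor world pos = (4, -9); dR² = 202
sL = 160/370 = 16/37
sR = 160/202 = 80/101
mL = -1·sL + 1·sR = 1344/3737
mR = 0·sL + -1·sR = -80/101

16/37 80/101 1344/3737 -80/101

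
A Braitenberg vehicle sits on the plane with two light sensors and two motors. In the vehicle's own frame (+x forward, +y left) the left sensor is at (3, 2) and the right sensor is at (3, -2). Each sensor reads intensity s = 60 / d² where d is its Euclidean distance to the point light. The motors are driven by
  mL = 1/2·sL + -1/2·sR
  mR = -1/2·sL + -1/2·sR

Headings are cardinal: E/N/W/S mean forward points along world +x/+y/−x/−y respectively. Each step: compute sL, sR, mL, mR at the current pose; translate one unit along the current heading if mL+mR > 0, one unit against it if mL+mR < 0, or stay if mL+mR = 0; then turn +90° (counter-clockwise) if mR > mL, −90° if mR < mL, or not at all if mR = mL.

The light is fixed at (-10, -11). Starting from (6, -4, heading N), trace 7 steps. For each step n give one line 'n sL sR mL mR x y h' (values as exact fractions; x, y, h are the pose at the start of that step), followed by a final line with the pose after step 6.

n=0: pose=(6,-4,N); sL=15/74, sR=15/106; mL=60/1961, mR=-675/3922; mL+mR=-15/106 → advance -1; mR−mL=-15/74 → turn -1·90°
n=1: pose=(6,-5,E); sL=12/85, sR=60/377; mL=-288/32045, mR=-4812/32045; mL+mR=-60/377 → advance -1; mR−mL=-12/85 → turn -1·90°
n=2: pose=(5,-5,S); sL=30/149, sR=30/89; mL=-900/13261, mR=-3570/13261; mL+mR=-30/89 → advance -1; mR−mL=-30/149 → turn -1·90°
n=3: pose=(5,-4,W); sL=60/169, sR=4/15; mL=112/2535, mR=-788/2535; mL+mR=-4/15 → advance -1; mR−mL=-60/169 → turn -1·90°
n=4: pose=(6,-4,N); sL=15/74, sR=15/106; mL=60/1961, mR=-675/3922; mL+mR=-15/106 → advance -1; mR−mL=-15/74 → turn -1·90°
n=5: pose=(6,-5,E); sL=12/85, sR=60/377; mL=-288/32045, mR=-4812/32045; mL+mR=-60/377 → advance -1; mR−mL=-12/85 → turn -1·90°
n=6: pose=(5,-5,S); sL=30/149, sR=30/89; mL=-900/13261, mR=-3570/13261; mL+mR=-30/89 → advance -1; mR−mL=-30/149 → turn -1·90°

0 15/74 15/106 60/1961 -675/3922 6 -4 N
1 12/85 60/377 -288/32045 -4812/32045 6 -5 E
2 30/149 30/89 -900/13261 -3570/13261 5 -5 S
3 60/169 4/15 112/2535 -788/2535 5 -4 W
4 15/74 15/106 60/1961 -675/3922 6 -4 N
5 12/85 60/377 -288/32045 -4812/32045 6 -5 E
6 30/149 30/89 -900/13261 -3570/13261 5 -5 S
final 5 -4 W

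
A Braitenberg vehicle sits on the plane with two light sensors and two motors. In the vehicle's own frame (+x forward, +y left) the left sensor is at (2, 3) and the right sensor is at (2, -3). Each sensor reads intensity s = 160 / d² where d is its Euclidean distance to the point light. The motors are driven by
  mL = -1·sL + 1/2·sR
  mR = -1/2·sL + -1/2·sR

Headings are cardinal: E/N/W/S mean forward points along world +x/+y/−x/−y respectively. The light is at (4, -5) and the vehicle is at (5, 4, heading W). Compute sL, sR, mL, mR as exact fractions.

160/37 32/29 -4048/1073 -2912/1073

left sensor world pos  = (3, 1); dL² = 37
right sensor world pos = (3, 7); dR² = 145
sL = 160/37 = 160/37
sR = 160/145 = 32/29
mL = -1·sL + 1/2·sR = -4048/1073
mR = -1/2·sL + -1/2·sR = -2912/1073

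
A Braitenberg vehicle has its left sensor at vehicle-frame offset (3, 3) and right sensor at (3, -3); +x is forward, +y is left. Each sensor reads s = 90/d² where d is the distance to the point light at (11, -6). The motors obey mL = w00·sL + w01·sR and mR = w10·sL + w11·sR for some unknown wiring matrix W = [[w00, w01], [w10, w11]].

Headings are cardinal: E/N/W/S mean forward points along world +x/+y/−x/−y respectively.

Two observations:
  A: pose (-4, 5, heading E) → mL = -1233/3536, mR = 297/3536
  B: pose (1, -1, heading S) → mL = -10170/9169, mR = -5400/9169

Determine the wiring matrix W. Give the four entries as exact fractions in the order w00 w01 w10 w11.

obs A: pose=(-4,5,E) → sL=9/34, sR=45/104, mL=-1233/3536, mR=297/3536
obs B: pose=(1,-1,S) → sL=90/53, sR=90/173, mL=-10170/9169, mR=-5400/9169
sensor matrix S = [[9/34, 45/104], [90/53, 90/173]]; det S = -4839345/8105396
solve [mL_A; mL_B] = S·[w00; w01] and [mR_A; mR_B] = S·[w10; w11]:
  w00 = -1/2, w01 = -1/2, w10 = -1/2, w11 = 1/2

-1/2 -1/2 -1/2 1/2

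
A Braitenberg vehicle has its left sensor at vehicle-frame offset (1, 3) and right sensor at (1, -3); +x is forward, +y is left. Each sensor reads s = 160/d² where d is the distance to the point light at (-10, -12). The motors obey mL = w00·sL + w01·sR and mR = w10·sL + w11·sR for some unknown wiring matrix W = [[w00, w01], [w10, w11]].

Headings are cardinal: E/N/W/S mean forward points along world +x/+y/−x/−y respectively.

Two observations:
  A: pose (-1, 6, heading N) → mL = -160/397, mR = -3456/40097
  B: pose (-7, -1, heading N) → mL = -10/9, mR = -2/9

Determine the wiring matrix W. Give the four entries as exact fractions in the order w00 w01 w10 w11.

-1 0 -1 1

obs A: pose=(-1,6,N) → sL=160/397, sR=32/101, mL=-160/397, mR=-3456/40097
obs B: pose=(-7,-1,N) → sL=10/9, sR=8/9, mL=-10/9, mR=-2/9
sensor matrix S = [[160/397, 32/101], [10/9, 8/9]]; det S = 2240/360873
solve [mL_A; mL_B] = S·[w00; w01] and [mR_A; mR_B] = S·[w10; w11]:
  w00 = -1, w01 = 0, w10 = -1, w11 = 1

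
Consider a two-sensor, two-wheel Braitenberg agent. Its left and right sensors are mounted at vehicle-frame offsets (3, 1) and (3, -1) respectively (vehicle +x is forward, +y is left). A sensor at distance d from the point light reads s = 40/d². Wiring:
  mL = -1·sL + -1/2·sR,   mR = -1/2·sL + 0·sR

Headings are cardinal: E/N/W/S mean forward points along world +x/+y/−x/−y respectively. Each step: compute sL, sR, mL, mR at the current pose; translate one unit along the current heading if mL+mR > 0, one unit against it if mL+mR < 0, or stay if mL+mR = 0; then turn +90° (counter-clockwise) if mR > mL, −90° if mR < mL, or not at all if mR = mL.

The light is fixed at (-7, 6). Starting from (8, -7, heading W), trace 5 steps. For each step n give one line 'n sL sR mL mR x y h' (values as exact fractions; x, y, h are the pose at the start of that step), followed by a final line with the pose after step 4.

n=0: pose=(8,-7,W); sL=2/17, sR=5/36; mL=-229/1224, mR=-1/17; mL+mR=-301/1224 → advance -1; mR−mL=157/1224 → turn +1·90°
n=1: pose=(9,-7,S); sL=8/109, sR=40/481; mL=-6028/52429, mR=-4/109; mL+mR=-7952/52429 → advance -1; mR−mL=4104/52429 → turn +1·90°
n=2: pose=(9,-6,E); sL=20/241, sR=4/53; mL=-1542/12773, mR=-10/241; mL+mR=-2072/12773 → advance -1; mR−mL=1012/12773 → turn +1·90°
n=3: pose=(8,-6,N); sL=40/277, sR=40/337; mL=-19020/93349, mR=-20/277; mL+mR=-25760/93349 → advance -1; mR−mL=12280/93349 → turn +1·90°
n=4: pose=(8,-7,W); sL=2/17, sR=5/36; mL=-229/1224, mR=-1/17; mL+mR=-301/1224 → advance -1; mR−mL=157/1224 → turn +1·90°

0 2/17 5/36 -229/1224 -1/17 8 -7 W
1 8/109 40/481 -6028/52429 -4/109 9 -7 S
2 20/241 4/53 -1542/12773 -10/241 9 -6 E
3 40/277 40/337 -19020/93349 -20/277 8 -6 N
4 2/17 5/36 -229/1224 -1/17 8 -7 W
final 9 -7 S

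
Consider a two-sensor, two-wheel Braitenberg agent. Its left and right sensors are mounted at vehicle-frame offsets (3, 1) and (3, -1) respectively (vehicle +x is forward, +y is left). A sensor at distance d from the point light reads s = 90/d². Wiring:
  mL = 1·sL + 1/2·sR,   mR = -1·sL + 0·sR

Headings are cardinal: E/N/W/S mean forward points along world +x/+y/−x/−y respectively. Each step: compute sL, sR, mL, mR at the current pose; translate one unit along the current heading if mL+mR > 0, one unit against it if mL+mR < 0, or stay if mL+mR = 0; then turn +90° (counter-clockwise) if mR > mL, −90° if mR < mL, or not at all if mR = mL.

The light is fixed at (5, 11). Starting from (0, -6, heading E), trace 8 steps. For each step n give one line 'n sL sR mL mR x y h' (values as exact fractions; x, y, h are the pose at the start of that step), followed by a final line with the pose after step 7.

0 9/26 45/164 2061/4264 -9/26 0 -6 E
1 90/409 18/85 11331/34765 -90/409 1 -6 S
2 9/41 45/169 4887/13858 -9/41 1 -7 W
3 10/29 90/241 3715/6989 -10/29 0 -7 N
4 9/26 45/164 2061/4264 -9/26 0 -6 E
5 90/409 18/85 11331/34765 -90/409 1 -6 S
6 9/41 45/169 4887/13858 -9/41 1 -7 W
7 10/29 90/241 3715/6989 -10/29 0 -7 N
final 0 -6 E

n=0: pose=(0,-6,E); sL=9/26, sR=45/164; mL=2061/4264, mR=-9/26; mL+mR=45/328 → advance +1; mR−mL=-3537/4264 → turn -1·90°
n=1: pose=(1,-6,S); sL=90/409, sR=18/85; mL=11331/34765, mR=-90/409; mL+mR=9/85 → advance +1; mR−mL=-18981/34765 → turn -1·90°
n=2: pose=(1,-7,W); sL=9/41, sR=45/169; mL=4887/13858, mR=-9/41; mL+mR=45/338 → advance +1; mR−mL=-7929/13858 → turn -1·90°
n=3: pose=(0,-7,N); sL=10/29, sR=90/241; mL=3715/6989, mR=-10/29; mL+mR=45/241 → advance +1; mR−mL=-6125/6989 → turn -1·90°
n=4: pose=(0,-6,E); sL=9/26, sR=45/164; mL=2061/4264, mR=-9/26; mL+mR=45/328 → advance +1; mR−mL=-3537/4264 → turn -1·90°
n=5: pose=(1,-6,S); sL=90/409, sR=18/85; mL=11331/34765, mR=-90/409; mL+mR=9/85 → advance +1; mR−mL=-18981/34765 → turn -1·90°
n=6: pose=(1,-7,W); sL=9/41, sR=45/169; mL=4887/13858, mR=-9/41; mL+mR=45/338 → advance +1; mR−mL=-7929/13858 → turn -1·90°
n=7: pose=(0,-7,N); sL=10/29, sR=90/241; mL=3715/6989, mR=-10/29; mL+mR=45/241 → advance +1; mR−mL=-6125/6989 → turn -1·90°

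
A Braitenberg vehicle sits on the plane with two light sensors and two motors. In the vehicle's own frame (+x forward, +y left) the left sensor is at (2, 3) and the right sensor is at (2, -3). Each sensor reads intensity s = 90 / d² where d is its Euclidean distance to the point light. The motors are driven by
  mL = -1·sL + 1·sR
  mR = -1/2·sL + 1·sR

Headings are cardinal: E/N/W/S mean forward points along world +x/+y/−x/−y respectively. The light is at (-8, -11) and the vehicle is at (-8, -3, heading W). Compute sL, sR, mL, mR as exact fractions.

left sensor world pos  = (-10, -6); dL² = 29
right sensor world pos = (-10, 0); dR² = 125
sL = 90/29 = 90/29
sR = 90/125 = 18/25
mL = -1·sL + 1·sR = -1728/725
mR = -1/2·sL + 1·sR = -603/725

90/29 18/25 -1728/725 -603/725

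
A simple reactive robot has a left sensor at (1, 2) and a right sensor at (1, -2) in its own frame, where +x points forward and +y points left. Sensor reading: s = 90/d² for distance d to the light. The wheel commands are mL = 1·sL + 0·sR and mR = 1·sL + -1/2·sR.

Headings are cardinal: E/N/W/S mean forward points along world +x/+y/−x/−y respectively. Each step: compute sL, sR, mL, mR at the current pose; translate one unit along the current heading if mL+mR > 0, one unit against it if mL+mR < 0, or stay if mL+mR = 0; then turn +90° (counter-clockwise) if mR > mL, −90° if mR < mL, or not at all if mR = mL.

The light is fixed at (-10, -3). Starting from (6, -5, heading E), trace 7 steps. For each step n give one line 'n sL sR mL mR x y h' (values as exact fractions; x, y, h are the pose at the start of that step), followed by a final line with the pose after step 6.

0 90/289 18/61 90/289 2889/17629 6 -5 E
1 9/37 5/13 9/37 49/962 7 -5 S
2 90/281 90/257 90/281 10485/72217 7 -6 W
3 9/20 45/164 9/20 513/1640 6 -6 N
4 90/289 18/61 90/289 2889/17629 6 -5 E
5 9/37 5/13 9/37 49/962 7 -5 S
6 90/281 90/257 90/281 10485/72217 7 -6 W
final 6 -6 N

n=0: pose=(6,-5,E); sL=90/289, sR=18/61; mL=90/289, mR=2889/17629; mL+mR=8379/17629 → advance +1; mR−mL=-9/61 → turn -1·90°
n=1: pose=(7,-5,S); sL=9/37, sR=5/13; mL=9/37, mR=49/962; mL+mR=283/962 → advance +1; mR−mL=-5/26 → turn -1·90°
n=2: pose=(7,-6,W); sL=90/281, sR=90/257; mL=90/281, mR=10485/72217; mL+mR=33615/72217 → advance +1; mR−mL=-45/257 → turn -1·90°
n=3: pose=(6,-6,N); sL=9/20, sR=45/164; mL=9/20, mR=513/1640; mL+mR=1251/1640 → advance +1; mR−mL=-45/328 → turn -1·90°
n=4: pose=(6,-5,E); sL=90/289, sR=18/61; mL=90/289, mR=2889/17629; mL+mR=8379/17629 → advance +1; mR−mL=-9/61 → turn -1·90°
n=5: pose=(7,-5,S); sL=9/37, sR=5/13; mL=9/37, mR=49/962; mL+mR=283/962 → advance +1; mR−mL=-5/26 → turn -1·90°
n=6: pose=(7,-6,W); sL=90/281, sR=90/257; mL=90/281, mR=10485/72217; mL+mR=33615/72217 → advance +1; mR−mL=-45/257 → turn -1·90°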